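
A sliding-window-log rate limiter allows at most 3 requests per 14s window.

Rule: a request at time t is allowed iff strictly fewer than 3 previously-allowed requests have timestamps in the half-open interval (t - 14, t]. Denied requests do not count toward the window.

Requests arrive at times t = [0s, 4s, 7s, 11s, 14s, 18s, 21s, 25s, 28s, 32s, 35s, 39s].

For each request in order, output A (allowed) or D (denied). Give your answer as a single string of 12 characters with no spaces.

Answer: AAADAAADAAAD

Derivation:
Tracking allowed requests in the window:
  req#1 t=0s: ALLOW
  req#2 t=4s: ALLOW
  req#3 t=7s: ALLOW
  req#4 t=11s: DENY
  req#5 t=14s: ALLOW
  req#6 t=18s: ALLOW
  req#7 t=21s: ALLOW
  req#8 t=25s: DENY
  req#9 t=28s: ALLOW
  req#10 t=32s: ALLOW
  req#11 t=35s: ALLOW
  req#12 t=39s: DENY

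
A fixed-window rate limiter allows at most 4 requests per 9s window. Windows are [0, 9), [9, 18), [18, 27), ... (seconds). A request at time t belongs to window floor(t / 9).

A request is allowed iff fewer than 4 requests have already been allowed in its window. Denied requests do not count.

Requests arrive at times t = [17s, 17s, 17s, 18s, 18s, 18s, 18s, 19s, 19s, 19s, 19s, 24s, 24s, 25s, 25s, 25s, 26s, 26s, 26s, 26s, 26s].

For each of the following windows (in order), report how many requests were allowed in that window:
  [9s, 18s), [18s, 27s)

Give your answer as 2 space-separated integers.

Answer: 3 4

Derivation:
Processing requests:
  req#1 t=17s (window 1): ALLOW
  req#2 t=17s (window 1): ALLOW
  req#3 t=17s (window 1): ALLOW
  req#4 t=18s (window 2): ALLOW
  req#5 t=18s (window 2): ALLOW
  req#6 t=18s (window 2): ALLOW
  req#7 t=18s (window 2): ALLOW
  req#8 t=19s (window 2): DENY
  req#9 t=19s (window 2): DENY
  req#10 t=19s (window 2): DENY
  req#11 t=19s (window 2): DENY
  req#12 t=24s (window 2): DENY
  req#13 t=24s (window 2): DENY
  req#14 t=25s (window 2): DENY
  req#15 t=25s (window 2): DENY
  req#16 t=25s (window 2): DENY
  req#17 t=26s (window 2): DENY
  req#18 t=26s (window 2): DENY
  req#19 t=26s (window 2): DENY
  req#20 t=26s (window 2): DENY
  req#21 t=26s (window 2): DENY

Allowed counts by window: 3 4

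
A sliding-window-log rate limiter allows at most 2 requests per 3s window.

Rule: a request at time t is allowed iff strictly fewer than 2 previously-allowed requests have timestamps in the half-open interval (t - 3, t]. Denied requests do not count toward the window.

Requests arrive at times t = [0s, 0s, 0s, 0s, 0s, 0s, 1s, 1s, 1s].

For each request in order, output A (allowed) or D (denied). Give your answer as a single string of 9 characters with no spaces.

Answer: AADDDDDDD

Derivation:
Tracking allowed requests in the window:
  req#1 t=0s: ALLOW
  req#2 t=0s: ALLOW
  req#3 t=0s: DENY
  req#4 t=0s: DENY
  req#5 t=0s: DENY
  req#6 t=0s: DENY
  req#7 t=1s: DENY
  req#8 t=1s: DENY
  req#9 t=1s: DENY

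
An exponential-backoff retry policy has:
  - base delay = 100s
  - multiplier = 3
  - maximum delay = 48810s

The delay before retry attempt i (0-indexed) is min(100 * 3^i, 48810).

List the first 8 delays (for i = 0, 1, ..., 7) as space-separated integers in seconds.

Computing each delay:
  i=0: min(100*3^0, 48810) = 100
  i=1: min(100*3^1, 48810) = 300
  i=2: min(100*3^2, 48810) = 900
  i=3: min(100*3^3, 48810) = 2700
  i=4: min(100*3^4, 48810) = 8100
  i=5: min(100*3^5, 48810) = 24300
  i=6: min(100*3^6, 48810) = 48810
  i=7: min(100*3^7, 48810) = 48810

Answer: 100 300 900 2700 8100 24300 48810 48810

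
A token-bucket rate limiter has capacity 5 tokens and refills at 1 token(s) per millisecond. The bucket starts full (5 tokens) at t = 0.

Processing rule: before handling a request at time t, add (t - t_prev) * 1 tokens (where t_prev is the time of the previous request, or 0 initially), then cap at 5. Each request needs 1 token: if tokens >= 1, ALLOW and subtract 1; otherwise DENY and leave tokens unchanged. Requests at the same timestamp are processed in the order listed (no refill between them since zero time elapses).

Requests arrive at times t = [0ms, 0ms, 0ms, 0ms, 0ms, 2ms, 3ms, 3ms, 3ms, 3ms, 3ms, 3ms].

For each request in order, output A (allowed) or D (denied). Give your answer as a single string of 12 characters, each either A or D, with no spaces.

Simulating step by step:
  req#1 t=0ms: ALLOW
  req#2 t=0ms: ALLOW
  req#3 t=0ms: ALLOW
  req#4 t=0ms: ALLOW
  req#5 t=0ms: ALLOW
  req#6 t=2ms: ALLOW
  req#7 t=3ms: ALLOW
  req#8 t=3ms: ALLOW
  req#9 t=3ms: DENY
  req#10 t=3ms: DENY
  req#11 t=3ms: DENY
  req#12 t=3ms: DENY

Answer: AAAAAAAADDDD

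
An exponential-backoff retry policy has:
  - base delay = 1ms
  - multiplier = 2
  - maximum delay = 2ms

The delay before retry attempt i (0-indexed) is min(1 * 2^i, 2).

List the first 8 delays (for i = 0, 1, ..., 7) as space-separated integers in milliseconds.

Computing each delay:
  i=0: min(1*2^0, 2) = 1
  i=1: min(1*2^1, 2) = 2
  i=2: min(1*2^2, 2) = 2
  i=3: min(1*2^3, 2) = 2
  i=4: min(1*2^4, 2) = 2
  i=5: min(1*2^5, 2) = 2
  i=6: min(1*2^6, 2) = 2
  i=7: min(1*2^7, 2) = 2

Answer: 1 2 2 2 2 2 2 2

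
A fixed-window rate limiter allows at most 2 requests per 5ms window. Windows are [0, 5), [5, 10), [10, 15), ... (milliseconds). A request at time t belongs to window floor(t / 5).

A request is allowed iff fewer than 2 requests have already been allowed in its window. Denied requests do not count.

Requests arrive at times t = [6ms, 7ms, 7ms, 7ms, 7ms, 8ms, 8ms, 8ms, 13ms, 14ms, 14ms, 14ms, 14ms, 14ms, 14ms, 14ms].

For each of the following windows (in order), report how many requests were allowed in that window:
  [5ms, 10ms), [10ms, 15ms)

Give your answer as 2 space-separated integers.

Processing requests:
  req#1 t=6ms (window 1): ALLOW
  req#2 t=7ms (window 1): ALLOW
  req#3 t=7ms (window 1): DENY
  req#4 t=7ms (window 1): DENY
  req#5 t=7ms (window 1): DENY
  req#6 t=8ms (window 1): DENY
  req#7 t=8ms (window 1): DENY
  req#8 t=8ms (window 1): DENY
  req#9 t=13ms (window 2): ALLOW
  req#10 t=14ms (window 2): ALLOW
  req#11 t=14ms (window 2): DENY
  req#12 t=14ms (window 2): DENY
  req#13 t=14ms (window 2): DENY
  req#14 t=14ms (window 2): DENY
  req#15 t=14ms (window 2): DENY
  req#16 t=14ms (window 2): DENY

Allowed counts by window: 2 2

Answer: 2 2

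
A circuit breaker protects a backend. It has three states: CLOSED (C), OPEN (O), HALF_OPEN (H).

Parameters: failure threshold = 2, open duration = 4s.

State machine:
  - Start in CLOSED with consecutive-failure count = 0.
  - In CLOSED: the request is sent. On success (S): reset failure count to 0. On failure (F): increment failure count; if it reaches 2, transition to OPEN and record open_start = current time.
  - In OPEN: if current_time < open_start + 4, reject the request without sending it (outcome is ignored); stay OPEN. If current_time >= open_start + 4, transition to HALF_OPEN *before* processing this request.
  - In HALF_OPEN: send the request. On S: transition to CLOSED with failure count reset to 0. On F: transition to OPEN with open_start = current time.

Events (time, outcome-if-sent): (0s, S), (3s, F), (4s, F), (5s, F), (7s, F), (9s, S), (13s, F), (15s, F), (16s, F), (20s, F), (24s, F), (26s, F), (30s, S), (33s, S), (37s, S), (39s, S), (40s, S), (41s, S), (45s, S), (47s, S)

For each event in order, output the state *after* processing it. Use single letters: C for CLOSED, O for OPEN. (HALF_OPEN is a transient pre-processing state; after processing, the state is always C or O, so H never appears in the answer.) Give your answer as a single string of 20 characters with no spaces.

State after each event:
  event#1 t=0s outcome=S: state=CLOSED
  event#2 t=3s outcome=F: state=CLOSED
  event#3 t=4s outcome=F: state=OPEN
  event#4 t=5s outcome=F: state=OPEN
  event#5 t=7s outcome=F: state=OPEN
  event#6 t=9s outcome=S: state=CLOSED
  event#7 t=13s outcome=F: state=CLOSED
  event#8 t=15s outcome=F: state=OPEN
  event#9 t=16s outcome=F: state=OPEN
  event#10 t=20s outcome=F: state=OPEN
  event#11 t=24s outcome=F: state=OPEN
  event#12 t=26s outcome=F: state=OPEN
  event#13 t=30s outcome=S: state=CLOSED
  event#14 t=33s outcome=S: state=CLOSED
  event#15 t=37s outcome=S: state=CLOSED
  event#16 t=39s outcome=S: state=CLOSED
  event#17 t=40s outcome=S: state=CLOSED
  event#18 t=41s outcome=S: state=CLOSED
  event#19 t=45s outcome=S: state=CLOSED
  event#20 t=47s outcome=S: state=CLOSED

Answer: CCOOOCCOOOOOCCCCCCCC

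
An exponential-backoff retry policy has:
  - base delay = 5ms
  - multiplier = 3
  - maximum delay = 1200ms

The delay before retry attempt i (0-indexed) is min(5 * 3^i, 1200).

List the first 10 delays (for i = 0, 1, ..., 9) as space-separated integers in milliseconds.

Answer: 5 15 45 135 405 1200 1200 1200 1200 1200

Derivation:
Computing each delay:
  i=0: min(5*3^0, 1200) = 5
  i=1: min(5*3^1, 1200) = 15
  i=2: min(5*3^2, 1200) = 45
  i=3: min(5*3^3, 1200) = 135
  i=4: min(5*3^4, 1200) = 405
  i=5: min(5*3^5, 1200) = 1200
  i=6: min(5*3^6, 1200) = 1200
  i=7: min(5*3^7, 1200) = 1200
  i=8: min(5*3^8, 1200) = 1200
  i=9: min(5*3^9, 1200) = 1200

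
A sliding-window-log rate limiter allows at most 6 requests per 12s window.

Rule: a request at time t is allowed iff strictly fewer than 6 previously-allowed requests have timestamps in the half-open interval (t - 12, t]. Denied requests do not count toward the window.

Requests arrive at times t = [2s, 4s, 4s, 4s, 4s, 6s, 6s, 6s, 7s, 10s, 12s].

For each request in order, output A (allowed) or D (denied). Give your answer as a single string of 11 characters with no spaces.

Answer: AAAAAADDDDD

Derivation:
Tracking allowed requests in the window:
  req#1 t=2s: ALLOW
  req#2 t=4s: ALLOW
  req#3 t=4s: ALLOW
  req#4 t=4s: ALLOW
  req#5 t=4s: ALLOW
  req#6 t=6s: ALLOW
  req#7 t=6s: DENY
  req#8 t=6s: DENY
  req#9 t=7s: DENY
  req#10 t=10s: DENY
  req#11 t=12s: DENY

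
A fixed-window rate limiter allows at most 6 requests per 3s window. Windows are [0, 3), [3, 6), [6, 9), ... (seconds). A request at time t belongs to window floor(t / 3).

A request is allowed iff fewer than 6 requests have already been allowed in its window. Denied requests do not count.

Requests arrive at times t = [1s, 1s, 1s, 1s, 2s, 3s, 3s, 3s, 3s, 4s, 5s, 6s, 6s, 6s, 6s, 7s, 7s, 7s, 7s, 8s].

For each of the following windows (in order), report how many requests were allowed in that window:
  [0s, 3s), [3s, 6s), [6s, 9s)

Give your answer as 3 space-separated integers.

Processing requests:
  req#1 t=1s (window 0): ALLOW
  req#2 t=1s (window 0): ALLOW
  req#3 t=1s (window 0): ALLOW
  req#4 t=1s (window 0): ALLOW
  req#5 t=2s (window 0): ALLOW
  req#6 t=3s (window 1): ALLOW
  req#7 t=3s (window 1): ALLOW
  req#8 t=3s (window 1): ALLOW
  req#9 t=3s (window 1): ALLOW
  req#10 t=4s (window 1): ALLOW
  req#11 t=5s (window 1): ALLOW
  req#12 t=6s (window 2): ALLOW
  req#13 t=6s (window 2): ALLOW
  req#14 t=6s (window 2): ALLOW
  req#15 t=6s (window 2): ALLOW
  req#16 t=7s (window 2): ALLOW
  req#17 t=7s (window 2): ALLOW
  req#18 t=7s (window 2): DENY
  req#19 t=7s (window 2): DENY
  req#20 t=8s (window 2): DENY

Allowed counts by window: 5 6 6

Answer: 5 6 6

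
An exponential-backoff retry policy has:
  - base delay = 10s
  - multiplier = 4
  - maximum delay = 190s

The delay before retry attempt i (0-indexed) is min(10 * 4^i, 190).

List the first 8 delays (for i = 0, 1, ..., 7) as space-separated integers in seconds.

Computing each delay:
  i=0: min(10*4^0, 190) = 10
  i=1: min(10*4^1, 190) = 40
  i=2: min(10*4^2, 190) = 160
  i=3: min(10*4^3, 190) = 190
  i=4: min(10*4^4, 190) = 190
  i=5: min(10*4^5, 190) = 190
  i=6: min(10*4^6, 190) = 190
  i=7: min(10*4^7, 190) = 190

Answer: 10 40 160 190 190 190 190 190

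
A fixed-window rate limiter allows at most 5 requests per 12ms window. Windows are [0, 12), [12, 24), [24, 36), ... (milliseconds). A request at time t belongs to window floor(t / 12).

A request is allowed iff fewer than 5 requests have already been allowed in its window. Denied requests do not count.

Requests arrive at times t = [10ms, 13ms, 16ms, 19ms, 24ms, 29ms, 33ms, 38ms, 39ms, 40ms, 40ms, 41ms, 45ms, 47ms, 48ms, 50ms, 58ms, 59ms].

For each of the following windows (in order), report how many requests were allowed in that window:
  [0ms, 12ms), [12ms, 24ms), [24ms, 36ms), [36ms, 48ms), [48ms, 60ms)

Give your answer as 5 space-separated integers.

Answer: 1 3 3 5 4

Derivation:
Processing requests:
  req#1 t=10ms (window 0): ALLOW
  req#2 t=13ms (window 1): ALLOW
  req#3 t=16ms (window 1): ALLOW
  req#4 t=19ms (window 1): ALLOW
  req#5 t=24ms (window 2): ALLOW
  req#6 t=29ms (window 2): ALLOW
  req#7 t=33ms (window 2): ALLOW
  req#8 t=38ms (window 3): ALLOW
  req#9 t=39ms (window 3): ALLOW
  req#10 t=40ms (window 3): ALLOW
  req#11 t=40ms (window 3): ALLOW
  req#12 t=41ms (window 3): ALLOW
  req#13 t=45ms (window 3): DENY
  req#14 t=47ms (window 3): DENY
  req#15 t=48ms (window 4): ALLOW
  req#16 t=50ms (window 4): ALLOW
  req#17 t=58ms (window 4): ALLOW
  req#18 t=59ms (window 4): ALLOW

Allowed counts by window: 1 3 3 5 4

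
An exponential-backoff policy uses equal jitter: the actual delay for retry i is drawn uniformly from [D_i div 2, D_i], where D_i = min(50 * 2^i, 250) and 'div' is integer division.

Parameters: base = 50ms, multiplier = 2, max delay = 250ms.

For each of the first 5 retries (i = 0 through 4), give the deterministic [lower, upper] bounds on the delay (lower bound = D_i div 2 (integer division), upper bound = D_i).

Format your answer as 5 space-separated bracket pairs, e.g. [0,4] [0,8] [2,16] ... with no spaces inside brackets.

Answer: [25,50] [50,100] [100,200] [125,250] [125,250]

Derivation:
Computing bounds per retry:
  i=0: D_i=min(50*2^0,250)=50, bounds=[25,50]
  i=1: D_i=min(50*2^1,250)=100, bounds=[50,100]
  i=2: D_i=min(50*2^2,250)=200, bounds=[100,200]
  i=3: D_i=min(50*2^3,250)=250, bounds=[125,250]
  i=4: D_i=min(50*2^4,250)=250, bounds=[125,250]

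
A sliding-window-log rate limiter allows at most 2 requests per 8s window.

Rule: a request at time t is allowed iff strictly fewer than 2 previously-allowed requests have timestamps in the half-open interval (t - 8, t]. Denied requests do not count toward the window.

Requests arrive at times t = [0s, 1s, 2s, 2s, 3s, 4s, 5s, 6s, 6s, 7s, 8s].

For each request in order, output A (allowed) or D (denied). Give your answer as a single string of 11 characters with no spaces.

Answer: AADDDDDDDDA

Derivation:
Tracking allowed requests in the window:
  req#1 t=0s: ALLOW
  req#2 t=1s: ALLOW
  req#3 t=2s: DENY
  req#4 t=2s: DENY
  req#5 t=3s: DENY
  req#6 t=4s: DENY
  req#7 t=5s: DENY
  req#8 t=6s: DENY
  req#9 t=6s: DENY
  req#10 t=7s: DENY
  req#11 t=8s: ALLOW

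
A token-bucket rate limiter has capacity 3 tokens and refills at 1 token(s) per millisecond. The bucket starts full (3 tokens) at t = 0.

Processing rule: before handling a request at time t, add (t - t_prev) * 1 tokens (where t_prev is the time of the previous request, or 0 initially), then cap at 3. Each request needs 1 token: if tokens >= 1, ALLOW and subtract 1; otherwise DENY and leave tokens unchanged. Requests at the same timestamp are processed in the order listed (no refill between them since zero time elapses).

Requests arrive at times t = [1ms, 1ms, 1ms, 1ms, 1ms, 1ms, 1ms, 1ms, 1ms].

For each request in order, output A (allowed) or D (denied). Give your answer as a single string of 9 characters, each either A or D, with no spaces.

Simulating step by step:
  req#1 t=1ms: ALLOW
  req#2 t=1ms: ALLOW
  req#3 t=1ms: ALLOW
  req#4 t=1ms: DENY
  req#5 t=1ms: DENY
  req#6 t=1ms: DENY
  req#7 t=1ms: DENY
  req#8 t=1ms: DENY
  req#9 t=1ms: DENY

Answer: AAADDDDDD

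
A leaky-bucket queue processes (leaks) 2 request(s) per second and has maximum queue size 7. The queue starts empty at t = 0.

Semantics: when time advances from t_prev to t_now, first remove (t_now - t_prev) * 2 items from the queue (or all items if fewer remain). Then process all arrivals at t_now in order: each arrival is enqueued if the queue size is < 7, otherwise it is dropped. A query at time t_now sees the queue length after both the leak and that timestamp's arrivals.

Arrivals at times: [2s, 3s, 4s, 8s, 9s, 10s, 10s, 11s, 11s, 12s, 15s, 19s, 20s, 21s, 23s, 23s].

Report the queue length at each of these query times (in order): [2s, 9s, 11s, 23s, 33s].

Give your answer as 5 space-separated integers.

Queue lengths at query times:
  query t=2s: backlog = 1
  query t=9s: backlog = 1
  query t=11s: backlog = 2
  query t=23s: backlog = 2
  query t=33s: backlog = 0

Answer: 1 1 2 2 0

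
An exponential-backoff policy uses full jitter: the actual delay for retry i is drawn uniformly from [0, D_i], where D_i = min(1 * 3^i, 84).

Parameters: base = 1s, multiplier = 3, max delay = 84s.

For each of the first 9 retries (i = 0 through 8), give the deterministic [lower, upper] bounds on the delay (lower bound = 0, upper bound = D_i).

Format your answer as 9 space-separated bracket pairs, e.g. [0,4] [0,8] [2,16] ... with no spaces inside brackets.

Answer: [0,1] [0,3] [0,9] [0,27] [0,81] [0,84] [0,84] [0,84] [0,84]

Derivation:
Computing bounds per retry:
  i=0: D_i=min(1*3^0,84)=1, bounds=[0,1]
  i=1: D_i=min(1*3^1,84)=3, bounds=[0,3]
  i=2: D_i=min(1*3^2,84)=9, bounds=[0,9]
  i=3: D_i=min(1*3^3,84)=27, bounds=[0,27]
  i=4: D_i=min(1*3^4,84)=81, bounds=[0,81]
  i=5: D_i=min(1*3^5,84)=84, bounds=[0,84]
  i=6: D_i=min(1*3^6,84)=84, bounds=[0,84]
  i=7: D_i=min(1*3^7,84)=84, bounds=[0,84]
  i=8: D_i=min(1*3^8,84)=84, bounds=[0,84]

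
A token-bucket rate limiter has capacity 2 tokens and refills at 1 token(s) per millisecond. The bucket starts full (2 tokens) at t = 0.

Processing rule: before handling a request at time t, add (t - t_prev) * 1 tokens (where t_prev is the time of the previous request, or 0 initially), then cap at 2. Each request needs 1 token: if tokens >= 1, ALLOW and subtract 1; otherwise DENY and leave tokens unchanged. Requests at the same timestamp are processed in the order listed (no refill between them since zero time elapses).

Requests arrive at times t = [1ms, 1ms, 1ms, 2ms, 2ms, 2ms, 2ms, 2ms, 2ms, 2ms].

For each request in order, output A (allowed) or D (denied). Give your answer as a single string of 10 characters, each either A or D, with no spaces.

Simulating step by step:
  req#1 t=1ms: ALLOW
  req#2 t=1ms: ALLOW
  req#3 t=1ms: DENY
  req#4 t=2ms: ALLOW
  req#5 t=2ms: DENY
  req#6 t=2ms: DENY
  req#7 t=2ms: DENY
  req#8 t=2ms: DENY
  req#9 t=2ms: DENY
  req#10 t=2ms: DENY

Answer: AADADDDDDD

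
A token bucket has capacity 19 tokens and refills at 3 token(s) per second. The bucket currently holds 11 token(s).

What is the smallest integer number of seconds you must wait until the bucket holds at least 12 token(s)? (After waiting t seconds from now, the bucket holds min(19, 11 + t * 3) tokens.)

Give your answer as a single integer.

Need 11 + t * 3 >= 12, so t >= 1/3.
Smallest integer t = ceil(1/3) = 1.

Answer: 1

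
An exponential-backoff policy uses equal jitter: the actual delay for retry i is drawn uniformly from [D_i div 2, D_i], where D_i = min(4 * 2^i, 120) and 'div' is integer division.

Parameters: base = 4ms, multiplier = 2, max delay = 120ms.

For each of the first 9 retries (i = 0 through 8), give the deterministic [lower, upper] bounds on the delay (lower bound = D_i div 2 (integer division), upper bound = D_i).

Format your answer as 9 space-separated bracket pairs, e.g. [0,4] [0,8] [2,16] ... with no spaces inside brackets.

Answer: [2,4] [4,8] [8,16] [16,32] [32,64] [60,120] [60,120] [60,120] [60,120]

Derivation:
Computing bounds per retry:
  i=0: D_i=min(4*2^0,120)=4, bounds=[2,4]
  i=1: D_i=min(4*2^1,120)=8, bounds=[4,8]
  i=2: D_i=min(4*2^2,120)=16, bounds=[8,16]
  i=3: D_i=min(4*2^3,120)=32, bounds=[16,32]
  i=4: D_i=min(4*2^4,120)=64, bounds=[32,64]
  i=5: D_i=min(4*2^5,120)=120, bounds=[60,120]
  i=6: D_i=min(4*2^6,120)=120, bounds=[60,120]
  i=7: D_i=min(4*2^7,120)=120, bounds=[60,120]
  i=8: D_i=min(4*2^8,120)=120, bounds=[60,120]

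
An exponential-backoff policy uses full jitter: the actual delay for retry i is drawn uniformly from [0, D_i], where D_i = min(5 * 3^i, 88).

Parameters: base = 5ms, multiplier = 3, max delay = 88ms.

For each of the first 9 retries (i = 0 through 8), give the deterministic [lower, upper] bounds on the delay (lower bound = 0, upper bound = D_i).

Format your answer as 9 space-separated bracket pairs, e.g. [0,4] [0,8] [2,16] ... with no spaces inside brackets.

Computing bounds per retry:
  i=0: D_i=min(5*3^0,88)=5, bounds=[0,5]
  i=1: D_i=min(5*3^1,88)=15, bounds=[0,15]
  i=2: D_i=min(5*3^2,88)=45, bounds=[0,45]
  i=3: D_i=min(5*3^3,88)=88, bounds=[0,88]
  i=4: D_i=min(5*3^4,88)=88, bounds=[0,88]
  i=5: D_i=min(5*3^5,88)=88, bounds=[0,88]
  i=6: D_i=min(5*3^6,88)=88, bounds=[0,88]
  i=7: D_i=min(5*3^7,88)=88, bounds=[0,88]
  i=8: D_i=min(5*3^8,88)=88, bounds=[0,88]

Answer: [0,5] [0,15] [0,45] [0,88] [0,88] [0,88] [0,88] [0,88] [0,88]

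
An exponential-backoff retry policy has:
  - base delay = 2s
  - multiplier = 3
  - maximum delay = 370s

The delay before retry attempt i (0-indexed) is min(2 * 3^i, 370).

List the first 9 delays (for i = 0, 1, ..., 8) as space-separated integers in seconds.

Computing each delay:
  i=0: min(2*3^0, 370) = 2
  i=1: min(2*3^1, 370) = 6
  i=2: min(2*3^2, 370) = 18
  i=3: min(2*3^3, 370) = 54
  i=4: min(2*3^4, 370) = 162
  i=5: min(2*3^5, 370) = 370
  i=6: min(2*3^6, 370) = 370
  i=7: min(2*3^7, 370) = 370
  i=8: min(2*3^8, 370) = 370

Answer: 2 6 18 54 162 370 370 370 370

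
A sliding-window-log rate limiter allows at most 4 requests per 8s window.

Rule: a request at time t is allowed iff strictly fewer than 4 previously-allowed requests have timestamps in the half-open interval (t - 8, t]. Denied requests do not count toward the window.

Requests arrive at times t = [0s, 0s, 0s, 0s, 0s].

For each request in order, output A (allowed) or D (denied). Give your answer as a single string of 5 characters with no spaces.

Answer: AAAAD

Derivation:
Tracking allowed requests in the window:
  req#1 t=0s: ALLOW
  req#2 t=0s: ALLOW
  req#3 t=0s: ALLOW
  req#4 t=0s: ALLOW
  req#5 t=0s: DENY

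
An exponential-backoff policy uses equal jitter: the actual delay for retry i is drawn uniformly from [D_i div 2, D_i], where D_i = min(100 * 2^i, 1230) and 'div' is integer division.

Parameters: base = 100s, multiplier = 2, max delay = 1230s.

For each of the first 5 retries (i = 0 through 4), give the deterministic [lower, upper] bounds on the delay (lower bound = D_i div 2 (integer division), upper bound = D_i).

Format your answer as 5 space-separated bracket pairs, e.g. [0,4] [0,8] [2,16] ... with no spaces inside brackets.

Answer: [50,100] [100,200] [200,400] [400,800] [615,1230]

Derivation:
Computing bounds per retry:
  i=0: D_i=min(100*2^0,1230)=100, bounds=[50,100]
  i=1: D_i=min(100*2^1,1230)=200, bounds=[100,200]
  i=2: D_i=min(100*2^2,1230)=400, bounds=[200,400]
  i=3: D_i=min(100*2^3,1230)=800, bounds=[400,800]
  i=4: D_i=min(100*2^4,1230)=1230, bounds=[615,1230]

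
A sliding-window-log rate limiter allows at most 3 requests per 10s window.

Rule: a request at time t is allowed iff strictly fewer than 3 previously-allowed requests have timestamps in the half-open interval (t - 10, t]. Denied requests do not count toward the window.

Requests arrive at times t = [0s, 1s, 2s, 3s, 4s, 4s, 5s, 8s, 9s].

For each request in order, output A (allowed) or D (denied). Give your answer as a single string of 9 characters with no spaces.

Tracking allowed requests in the window:
  req#1 t=0s: ALLOW
  req#2 t=1s: ALLOW
  req#3 t=2s: ALLOW
  req#4 t=3s: DENY
  req#5 t=4s: DENY
  req#6 t=4s: DENY
  req#7 t=5s: DENY
  req#8 t=8s: DENY
  req#9 t=9s: DENY

Answer: AAADDDDDD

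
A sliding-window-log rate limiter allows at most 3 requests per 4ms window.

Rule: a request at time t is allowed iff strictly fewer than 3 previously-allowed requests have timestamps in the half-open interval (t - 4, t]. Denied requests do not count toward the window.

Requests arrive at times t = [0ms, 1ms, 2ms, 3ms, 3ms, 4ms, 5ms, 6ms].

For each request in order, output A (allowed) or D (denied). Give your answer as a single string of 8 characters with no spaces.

Answer: AAADDAAA

Derivation:
Tracking allowed requests in the window:
  req#1 t=0ms: ALLOW
  req#2 t=1ms: ALLOW
  req#3 t=2ms: ALLOW
  req#4 t=3ms: DENY
  req#5 t=3ms: DENY
  req#6 t=4ms: ALLOW
  req#7 t=5ms: ALLOW
  req#8 t=6ms: ALLOW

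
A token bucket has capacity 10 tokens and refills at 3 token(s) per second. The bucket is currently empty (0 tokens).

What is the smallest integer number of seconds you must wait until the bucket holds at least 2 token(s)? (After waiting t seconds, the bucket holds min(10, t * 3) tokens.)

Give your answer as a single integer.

Need t * 3 >= 2, so t >= 2/3.
Smallest integer t = ceil(2/3) = 1.

Answer: 1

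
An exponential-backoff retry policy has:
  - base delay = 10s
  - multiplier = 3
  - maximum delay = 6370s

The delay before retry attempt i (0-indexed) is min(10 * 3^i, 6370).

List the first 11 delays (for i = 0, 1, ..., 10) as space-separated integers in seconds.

Answer: 10 30 90 270 810 2430 6370 6370 6370 6370 6370

Derivation:
Computing each delay:
  i=0: min(10*3^0, 6370) = 10
  i=1: min(10*3^1, 6370) = 30
  i=2: min(10*3^2, 6370) = 90
  i=3: min(10*3^3, 6370) = 270
  i=4: min(10*3^4, 6370) = 810
  i=5: min(10*3^5, 6370) = 2430
  i=6: min(10*3^6, 6370) = 6370
  i=7: min(10*3^7, 6370) = 6370
  i=8: min(10*3^8, 6370) = 6370
  i=9: min(10*3^9, 6370) = 6370
  i=10: min(10*3^10, 6370) = 6370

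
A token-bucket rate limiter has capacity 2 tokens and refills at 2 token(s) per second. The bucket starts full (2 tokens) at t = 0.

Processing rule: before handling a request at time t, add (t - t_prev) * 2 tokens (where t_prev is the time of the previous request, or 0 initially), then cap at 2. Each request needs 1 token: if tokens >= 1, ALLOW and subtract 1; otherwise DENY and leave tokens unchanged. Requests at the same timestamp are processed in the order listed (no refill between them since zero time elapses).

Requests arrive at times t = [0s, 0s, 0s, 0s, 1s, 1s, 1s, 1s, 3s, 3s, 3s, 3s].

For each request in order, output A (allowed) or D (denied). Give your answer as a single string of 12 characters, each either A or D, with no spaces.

Answer: AADDAADDAADD

Derivation:
Simulating step by step:
  req#1 t=0s: ALLOW
  req#2 t=0s: ALLOW
  req#3 t=0s: DENY
  req#4 t=0s: DENY
  req#5 t=1s: ALLOW
  req#6 t=1s: ALLOW
  req#7 t=1s: DENY
  req#8 t=1s: DENY
  req#9 t=3s: ALLOW
  req#10 t=3s: ALLOW
  req#11 t=3s: DENY
  req#12 t=3s: DENY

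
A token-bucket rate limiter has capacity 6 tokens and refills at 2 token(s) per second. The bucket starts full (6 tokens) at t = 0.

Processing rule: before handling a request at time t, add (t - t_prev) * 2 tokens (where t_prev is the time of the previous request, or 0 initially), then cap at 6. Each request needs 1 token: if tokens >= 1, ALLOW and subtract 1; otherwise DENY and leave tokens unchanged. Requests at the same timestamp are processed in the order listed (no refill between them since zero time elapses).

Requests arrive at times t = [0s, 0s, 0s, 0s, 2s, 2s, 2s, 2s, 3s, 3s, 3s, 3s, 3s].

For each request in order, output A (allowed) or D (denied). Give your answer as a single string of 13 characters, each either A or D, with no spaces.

Answer: AAAAAAAAAAAAD

Derivation:
Simulating step by step:
  req#1 t=0s: ALLOW
  req#2 t=0s: ALLOW
  req#3 t=0s: ALLOW
  req#4 t=0s: ALLOW
  req#5 t=2s: ALLOW
  req#6 t=2s: ALLOW
  req#7 t=2s: ALLOW
  req#8 t=2s: ALLOW
  req#9 t=3s: ALLOW
  req#10 t=3s: ALLOW
  req#11 t=3s: ALLOW
  req#12 t=3s: ALLOW
  req#13 t=3s: DENY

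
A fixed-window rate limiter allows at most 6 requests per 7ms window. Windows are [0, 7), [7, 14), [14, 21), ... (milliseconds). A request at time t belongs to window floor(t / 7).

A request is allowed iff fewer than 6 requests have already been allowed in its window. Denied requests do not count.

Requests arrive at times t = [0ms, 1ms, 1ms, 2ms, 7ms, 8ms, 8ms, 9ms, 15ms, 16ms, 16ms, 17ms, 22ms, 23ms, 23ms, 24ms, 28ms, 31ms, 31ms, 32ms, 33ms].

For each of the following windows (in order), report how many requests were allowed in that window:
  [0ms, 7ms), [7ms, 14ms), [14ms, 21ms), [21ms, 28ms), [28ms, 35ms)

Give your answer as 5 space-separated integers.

Answer: 4 4 4 4 5

Derivation:
Processing requests:
  req#1 t=0ms (window 0): ALLOW
  req#2 t=1ms (window 0): ALLOW
  req#3 t=1ms (window 0): ALLOW
  req#4 t=2ms (window 0): ALLOW
  req#5 t=7ms (window 1): ALLOW
  req#6 t=8ms (window 1): ALLOW
  req#7 t=8ms (window 1): ALLOW
  req#8 t=9ms (window 1): ALLOW
  req#9 t=15ms (window 2): ALLOW
  req#10 t=16ms (window 2): ALLOW
  req#11 t=16ms (window 2): ALLOW
  req#12 t=17ms (window 2): ALLOW
  req#13 t=22ms (window 3): ALLOW
  req#14 t=23ms (window 3): ALLOW
  req#15 t=23ms (window 3): ALLOW
  req#16 t=24ms (window 3): ALLOW
  req#17 t=28ms (window 4): ALLOW
  req#18 t=31ms (window 4): ALLOW
  req#19 t=31ms (window 4): ALLOW
  req#20 t=32ms (window 4): ALLOW
  req#21 t=33ms (window 4): ALLOW

Allowed counts by window: 4 4 4 4 5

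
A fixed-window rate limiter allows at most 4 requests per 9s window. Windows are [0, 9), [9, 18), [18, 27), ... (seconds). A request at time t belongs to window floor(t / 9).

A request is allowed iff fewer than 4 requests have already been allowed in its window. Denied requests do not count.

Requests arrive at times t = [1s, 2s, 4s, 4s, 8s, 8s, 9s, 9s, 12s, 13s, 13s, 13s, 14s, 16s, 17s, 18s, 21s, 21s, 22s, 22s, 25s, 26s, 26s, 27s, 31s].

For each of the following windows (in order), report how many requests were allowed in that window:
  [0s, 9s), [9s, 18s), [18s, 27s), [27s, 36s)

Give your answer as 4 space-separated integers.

Answer: 4 4 4 2

Derivation:
Processing requests:
  req#1 t=1s (window 0): ALLOW
  req#2 t=2s (window 0): ALLOW
  req#3 t=4s (window 0): ALLOW
  req#4 t=4s (window 0): ALLOW
  req#5 t=8s (window 0): DENY
  req#6 t=8s (window 0): DENY
  req#7 t=9s (window 1): ALLOW
  req#8 t=9s (window 1): ALLOW
  req#9 t=12s (window 1): ALLOW
  req#10 t=13s (window 1): ALLOW
  req#11 t=13s (window 1): DENY
  req#12 t=13s (window 1): DENY
  req#13 t=14s (window 1): DENY
  req#14 t=16s (window 1): DENY
  req#15 t=17s (window 1): DENY
  req#16 t=18s (window 2): ALLOW
  req#17 t=21s (window 2): ALLOW
  req#18 t=21s (window 2): ALLOW
  req#19 t=22s (window 2): ALLOW
  req#20 t=22s (window 2): DENY
  req#21 t=25s (window 2): DENY
  req#22 t=26s (window 2): DENY
  req#23 t=26s (window 2): DENY
  req#24 t=27s (window 3): ALLOW
  req#25 t=31s (window 3): ALLOW

Allowed counts by window: 4 4 4 2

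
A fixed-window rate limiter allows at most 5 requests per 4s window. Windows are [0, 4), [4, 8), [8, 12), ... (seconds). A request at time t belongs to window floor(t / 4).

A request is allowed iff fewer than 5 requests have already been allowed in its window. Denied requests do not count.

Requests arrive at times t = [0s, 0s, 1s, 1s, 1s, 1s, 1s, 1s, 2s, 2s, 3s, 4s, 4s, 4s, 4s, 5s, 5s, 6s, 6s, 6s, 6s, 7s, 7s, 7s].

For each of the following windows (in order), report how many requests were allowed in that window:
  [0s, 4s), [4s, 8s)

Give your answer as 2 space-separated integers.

Processing requests:
  req#1 t=0s (window 0): ALLOW
  req#2 t=0s (window 0): ALLOW
  req#3 t=1s (window 0): ALLOW
  req#4 t=1s (window 0): ALLOW
  req#5 t=1s (window 0): ALLOW
  req#6 t=1s (window 0): DENY
  req#7 t=1s (window 0): DENY
  req#8 t=1s (window 0): DENY
  req#9 t=2s (window 0): DENY
  req#10 t=2s (window 0): DENY
  req#11 t=3s (window 0): DENY
  req#12 t=4s (window 1): ALLOW
  req#13 t=4s (window 1): ALLOW
  req#14 t=4s (window 1): ALLOW
  req#15 t=4s (window 1): ALLOW
  req#16 t=5s (window 1): ALLOW
  req#17 t=5s (window 1): DENY
  req#18 t=6s (window 1): DENY
  req#19 t=6s (window 1): DENY
  req#20 t=6s (window 1): DENY
  req#21 t=6s (window 1): DENY
  req#22 t=7s (window 1): DENY
  req#23 t=7s (window 1): DENY
  req#24 t=7s (window 1): DENY

Allowed counts by window: 5 5

Answer: 5 5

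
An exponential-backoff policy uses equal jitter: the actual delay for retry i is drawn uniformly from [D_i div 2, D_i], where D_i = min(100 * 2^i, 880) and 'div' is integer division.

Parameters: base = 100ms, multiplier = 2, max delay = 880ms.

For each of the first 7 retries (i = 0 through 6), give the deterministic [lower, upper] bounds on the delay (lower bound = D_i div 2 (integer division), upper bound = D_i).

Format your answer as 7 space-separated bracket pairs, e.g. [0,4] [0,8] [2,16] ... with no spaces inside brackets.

Computing bounds per retry:
  i=0: D_i=min(100*2^0,880)=100, bounds=[50,100]
  i=1: D_i=min(100*2^1,880)=200, bounds=[100,200]
  i=2: D_i=min(100*2^2,880)=400, bounds=[200,400]
  i=3: D_i=min(100*2^3,880)=800, bounds=[400,800]
  i=4: D_i=min(100*2^4,880)=880, bounds=[440,880]
  i=5: D_i=min(100*2^5,880)=880, bounds=[440,880]
  i=6: D_i=min(100*2^6,880)=880, bounds=[440,880]

Answer: [50,100] [100,200] [200,400] [400,800] [440,880] [440,880] [440,880]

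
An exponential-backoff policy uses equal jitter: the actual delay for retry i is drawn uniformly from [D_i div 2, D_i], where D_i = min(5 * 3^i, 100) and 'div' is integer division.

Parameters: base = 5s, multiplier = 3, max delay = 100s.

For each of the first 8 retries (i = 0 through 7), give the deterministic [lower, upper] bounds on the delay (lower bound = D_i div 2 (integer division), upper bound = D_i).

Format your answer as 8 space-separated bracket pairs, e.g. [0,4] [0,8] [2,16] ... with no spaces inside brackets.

Answer: [2,5] [7,15] [22,45] [50,100] [50,100] [50,100] [50,100] [50,100]

Derivation:
Computing bounds per retry:
  i=0: D_i=min(5*3^0,100)=5, bounds=[2,5]
  i=1: D_i=min(5*3^1,100)=15, bounds=[7,15]
  i=2: D_i=min(5*3^2,100)=45, bounds=[22,45]
  i=3: D_i=min(5*3^3,100)=100, bounds=[50,100]
  i=4: D_i=min(5*3^4,100)=100, bounds=[50,100]
  i=5: D_i=min(5*3^5,100)=100, bounds=[50,100]
  i=6: D_i=min(5*3^6,100)=100, bounds=[50,100]
  i=7: D_i=min(5*3^7,100)=100, bounds=[50,100]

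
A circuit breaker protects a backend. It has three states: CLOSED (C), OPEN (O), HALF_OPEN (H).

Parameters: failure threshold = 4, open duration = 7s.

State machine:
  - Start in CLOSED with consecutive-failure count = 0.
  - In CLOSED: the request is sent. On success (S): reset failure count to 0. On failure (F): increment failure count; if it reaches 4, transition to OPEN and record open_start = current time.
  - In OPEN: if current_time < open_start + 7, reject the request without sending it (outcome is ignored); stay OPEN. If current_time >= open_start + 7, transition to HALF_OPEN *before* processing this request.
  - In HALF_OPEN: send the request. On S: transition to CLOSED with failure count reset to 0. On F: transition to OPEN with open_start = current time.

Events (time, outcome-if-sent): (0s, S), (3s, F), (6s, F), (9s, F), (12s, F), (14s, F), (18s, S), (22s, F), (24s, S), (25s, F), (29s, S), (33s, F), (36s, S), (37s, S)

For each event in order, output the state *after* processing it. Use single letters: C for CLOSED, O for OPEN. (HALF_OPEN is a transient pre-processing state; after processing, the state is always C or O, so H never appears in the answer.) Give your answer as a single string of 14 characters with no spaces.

Answer: CCCCOOOOOOCCCC

Derivation:
State after each event:
  event#1 t=0s outcome=S: state=CLOSED
  event#2 t=3s outcome=F: state=CLOSED
  event#3 t=6s outcome=F: state=CLOSED
  event#4 t=9s outcome=F: state=CLOSED
  event#5 t=12s outcome=F: state=OPEN
  event#6 t=14s outcome=F: state=OPEN
  event#7 t=18s outcome=S: state=OPEN
  event#8 t=22s outcome=F: state=OPEN
  event#9 t=24s outcome=S: state=OPEN
  event#10 t=25s outcome=F: state=OPEN
  event#11 t=29s outcome=S: state=CLOSED
  event#12 t=33s outcome=F: state=CLOSED
  event#13 t=36s outcome=S: state=CLOSED
  event#14 t=37s outcome=S: state=CLOSED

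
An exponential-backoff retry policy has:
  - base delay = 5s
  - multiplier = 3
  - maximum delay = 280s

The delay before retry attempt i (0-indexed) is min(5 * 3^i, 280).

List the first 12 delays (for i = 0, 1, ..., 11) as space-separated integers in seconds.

Computing each delay:
  i=0: min(5*3^0, 280) = 5
  i=1: min(5*3^1, 280) = 15
  i=2: min(5*3^2, 280) = 45
  i=3: min(5*3^3, 280) = 135
  i=4: min(5*3^4, 280) = 280
  i=5: min(5*3^5, 280) = 280
  i=6: min(5*3^6, 280) = 280
  i=7: min(5*3^7, 280) = 280
  i=8: min(5*3^8, 280) = 280
  i=9: min(5*3^9, 280) = 280
  i=10: min(5*3^10, 280) = 280
  i=11: min(5*3^11, 280) = 280

Answer: 5 15 45 135 280 280 280 280 280 280 280 280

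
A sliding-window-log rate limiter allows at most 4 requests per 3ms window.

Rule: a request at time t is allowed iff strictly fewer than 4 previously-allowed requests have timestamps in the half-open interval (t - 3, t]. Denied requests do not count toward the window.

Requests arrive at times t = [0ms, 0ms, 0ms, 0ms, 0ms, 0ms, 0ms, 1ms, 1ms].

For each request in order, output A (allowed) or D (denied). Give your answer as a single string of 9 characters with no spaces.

Answer: AAAADDDDD

Derivation:
Tracking allowed requests in the window:
  req#1 t=0ms: ALLOW
  req#2 t=0ms: ALLOW
  req#3 t=0ms: ALLOW
  req#4 t=0ms: ALLOW
  req#5 t=0ms: DENY
  req#6 t=0ms: DENY
  req#7 t=0ms: DENY
  req#8 t=1ms: DENY
  req#9 t=1ms: DENY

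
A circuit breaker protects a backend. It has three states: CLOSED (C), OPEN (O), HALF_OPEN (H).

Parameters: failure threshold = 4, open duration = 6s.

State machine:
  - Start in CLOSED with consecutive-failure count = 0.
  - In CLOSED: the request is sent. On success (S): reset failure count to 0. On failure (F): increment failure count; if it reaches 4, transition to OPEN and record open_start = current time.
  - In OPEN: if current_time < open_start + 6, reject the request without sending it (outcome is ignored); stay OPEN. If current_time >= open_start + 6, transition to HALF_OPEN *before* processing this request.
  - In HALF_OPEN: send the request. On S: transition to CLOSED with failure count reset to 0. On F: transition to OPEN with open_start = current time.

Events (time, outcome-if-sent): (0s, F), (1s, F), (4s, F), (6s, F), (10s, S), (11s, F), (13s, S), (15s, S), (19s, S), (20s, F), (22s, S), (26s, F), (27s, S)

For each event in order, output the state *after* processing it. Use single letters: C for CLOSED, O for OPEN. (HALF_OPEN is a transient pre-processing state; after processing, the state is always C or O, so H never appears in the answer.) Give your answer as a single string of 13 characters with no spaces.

Answer: CCCOOOCCCCCCC

Derivation:
State after each event:
  event#1 t=0s outcome=F: state=CLOSED
  event#2 t=1s outcome=F: state=CLOSED
  event#3 t=4s outcome=F: state=CLOSED
  event#4 t=6s outcome=F: state=OPEN
  event#5 t=10s outcome=S: state=OPEN
  event#6 t=11s outcome=F: state=OPEN
  event#7 t=13s outcome=S: state=CLOSED
  event#8 t=15s outcome=S: state=CLOSED
  event#9 t=19s outcome=S: state=CLOSED
  event#10 t=20s outcome=F: state=CLOSED
  event#11 t=22s outcome=S: state=CLOSED
  event#12 t=26s outcome=F: state=CLOSED
  event#13 t=27s outcome=S: state=CLOSED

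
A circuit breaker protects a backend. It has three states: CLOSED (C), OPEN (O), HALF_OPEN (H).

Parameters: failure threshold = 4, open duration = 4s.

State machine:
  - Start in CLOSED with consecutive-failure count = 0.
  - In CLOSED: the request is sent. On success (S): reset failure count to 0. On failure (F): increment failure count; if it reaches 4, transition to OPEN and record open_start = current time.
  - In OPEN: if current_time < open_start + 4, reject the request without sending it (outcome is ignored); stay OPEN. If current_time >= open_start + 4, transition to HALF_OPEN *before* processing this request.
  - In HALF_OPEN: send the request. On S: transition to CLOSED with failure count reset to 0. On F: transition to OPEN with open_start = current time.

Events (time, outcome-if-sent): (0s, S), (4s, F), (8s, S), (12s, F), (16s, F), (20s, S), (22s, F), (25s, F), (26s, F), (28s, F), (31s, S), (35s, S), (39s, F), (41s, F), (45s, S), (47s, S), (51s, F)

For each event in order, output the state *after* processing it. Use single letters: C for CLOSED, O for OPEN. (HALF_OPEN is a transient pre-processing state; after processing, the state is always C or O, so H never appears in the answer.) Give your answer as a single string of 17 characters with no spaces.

Answer: CCCCCCCCCOOCCCCCC

Derivation:
State after each event:
  event#1 t=0s outcome=S: state=CLOSED
  event#2 t=4s outcome=F: state=CLOSED
  event#3 t=8s outcome=S: state=CLOSED
  event#4 t=12s outcome=F: state=CLOSED
  event#5 t=16s outcome=F: state=CLOSED
  event#6 t=20s outcome=S: state=CLOSED
  event#7 t=22s outcome=F: state=CLOSED
  event#8 t=25s outcome=F: state=CLOSED
  event#9 t=26s outcome=F: state=CLOSED
  event#10 t=28s outcome=F: state=OPEN
  event#11 t=31s outcome=S: state=OPEN
  event#12 t=35s outcome=S: state=CLOSED
  event#13 t=39s outcome=F: state=CLOSED
  event#14 t=41s outcome=F: state=CLOSED
  event#15 t=45s outcome=S: state=CLOSED
  event#16 t=47s outcome=S: state=CLOSED
  event#17 t=51s outcome=F: state=CLOSED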